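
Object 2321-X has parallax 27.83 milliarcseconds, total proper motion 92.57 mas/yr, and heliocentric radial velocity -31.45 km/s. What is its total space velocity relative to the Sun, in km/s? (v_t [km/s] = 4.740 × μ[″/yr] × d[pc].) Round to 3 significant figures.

35.2 km/s

d = 1/p = 1/0.02783″ = 35.932 pc.
μ = 92.57 mas/yr = 0.09257 ″/yr.
v_t = 4.740 μ d = 4.740 × 0.09257 × 35.932 = 15.766 km/s.
v = √(v_r² + v_t²) = √((-31.45)² + 15.766²) = √1237.67 = 35.181 km/s.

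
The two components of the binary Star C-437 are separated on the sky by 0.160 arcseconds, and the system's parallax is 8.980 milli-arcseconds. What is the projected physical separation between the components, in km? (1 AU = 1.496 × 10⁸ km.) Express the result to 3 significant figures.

d = 1/p = 1/0.008980″ = 111.36 pc.
At distance d (pc), an angle of θ arcsec spans θ·d AU: s = 0.160 × 111.36 = 17.818 AU.
= 17.818 × 1.496 × 10⁸ km = 2.6656 × 10^9 km.

2.67 × 10^9 km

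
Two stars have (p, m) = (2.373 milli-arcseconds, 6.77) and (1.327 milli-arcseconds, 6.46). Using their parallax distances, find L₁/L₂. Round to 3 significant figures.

L₁/L₂ = 0.235

d₁ = 1/p₁ = 1/0.002373″ = 421.41 pc; d₂ = 1/p₂ = 1/0.001327″ = 753.58 pc.
M₁ = m₁ − 5 log₁₀ d₁ + 5 = 6.77 − 13.1235 + 5 = -1.3535.
M₂ = 6.46 − 14.3856 + 5 = -2.9256.
L₁/L₂ = 10^(0.4(M₂ − M₁)) = 10^(0.4 × (-1.5721)) = 10^(-0.62884) = 0.23505.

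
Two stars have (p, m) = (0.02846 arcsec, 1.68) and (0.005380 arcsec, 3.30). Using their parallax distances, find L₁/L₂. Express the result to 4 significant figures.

L₁/L₂ = 0.1589

d₁ = 1/p₁ = 1/0.02846″ = 35.137 pc; d₂ = 1/p₂ = 1/0.005380″ = 185.87 pc.
M₁ = m₁ − 5 log₁₀ d₁ + 5 = 1.68 − 7.7288 + 5 = -1.0488.
M₂ = 3.30 − 11.3460 + 5 = -3.0460.
L₁/L₂ = 10^(0.4(M₂ − M₁)) = 10^(0.4 × (-1.9972)) = 10^(-0.79888) = 0.1589.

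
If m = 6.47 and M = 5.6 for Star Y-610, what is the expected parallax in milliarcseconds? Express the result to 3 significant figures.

67.0 mas

m − M = 6.47 − 5.6 = 0.87.
d = 10^((m−M)/5 + 1) = 10^1.174 = 14.928 pc.
p = 1/d = 1/14.928 = 0.066988 arcsec = 66.988 mas.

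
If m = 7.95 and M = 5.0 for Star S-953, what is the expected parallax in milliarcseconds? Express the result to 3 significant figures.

25.7 mas

m − M = 7.95 − 5.0 = 2.95.
d = 10^((m−M)/5 + 1) = 10^1.590 = 38.905 pc.
p = 1/d = 1/38.905 = 0.025704 arcsec = 25.704 mas.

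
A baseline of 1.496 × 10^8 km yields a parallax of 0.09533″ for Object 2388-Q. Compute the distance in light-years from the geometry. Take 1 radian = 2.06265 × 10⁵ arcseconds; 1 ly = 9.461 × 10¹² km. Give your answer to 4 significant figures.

θ = 0.09533″ = 0.09533/206265 = 4.6217 × 10^-7 rad.
d = B/θ = (1.496 × 10^8) / (4.6217 × 10^-7) = 3.2369 × 10^14 km = (3.2369 × 10^14) / (9.461 × 10^12) ly = 34.213 ly.

34.21 ly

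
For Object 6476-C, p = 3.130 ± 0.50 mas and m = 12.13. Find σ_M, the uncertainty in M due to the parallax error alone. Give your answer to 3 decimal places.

σ_M = 0.347 mag

M = m − 5 log₁₀ d + 5 = m + 5 log₁₀ p + 5, so ∂M/∂p = 5/(p ln 10).
σ_M = (5/ln 10) · (σ_p/p) = 2.1715 × 0.50/3.130 = 2.1715 × 0.15974 = 0.34688.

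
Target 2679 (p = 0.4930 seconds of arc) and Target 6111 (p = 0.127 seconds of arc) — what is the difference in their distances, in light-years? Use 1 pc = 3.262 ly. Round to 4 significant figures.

d_A = 1/0.4930″ = 2.0284 pc; d_B = 1/0.1270″ = 7.874 pc.
|d_B − d_A| = |7.874 − 2.0284| = 5.8456 pc = 5.8456 × 3.262 ly = 19.068 ly.

19.07 ly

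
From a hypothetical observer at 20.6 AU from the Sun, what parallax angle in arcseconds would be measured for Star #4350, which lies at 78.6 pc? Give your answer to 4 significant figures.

p (arcsec) = B (AU) / d (pc).
p = 20.6 / 78.6 = 0.26209 arcsec.

0.2621 arcsec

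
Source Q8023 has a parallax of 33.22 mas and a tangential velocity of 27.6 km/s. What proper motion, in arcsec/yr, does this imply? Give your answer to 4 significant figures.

0.1934 arcsec/yr

d = 1/p = 1/0.03322″ = 30.102 pc.
μ = v_t / (4.74 d) = 27.6 / (4.74 × 30.102) = 27.6 / 142.68 = 0.19344 ″/yr.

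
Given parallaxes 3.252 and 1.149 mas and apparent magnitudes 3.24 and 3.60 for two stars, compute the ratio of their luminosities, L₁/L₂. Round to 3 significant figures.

d₁ = 1/p₁ = 1/0.003252″ = 307.5 pc; d₂ = 1/p₂ = 1/0.001149″ = 870.32 pc.
M₁ = m₁ − 5 log₁₀ d₁ + 5 = 3.24 − 12.4392 + 5 = -4.1992.
M₂ = 3.60 − 14.6984 + 5 = -6.0984.
L₁/L₂ = 10^(0.4(M₂ − M₁)) = 10^(0.4 × (-1.8992)) = 10^(-0.75968) = 0.17391.

L₁/L₂ = 0.174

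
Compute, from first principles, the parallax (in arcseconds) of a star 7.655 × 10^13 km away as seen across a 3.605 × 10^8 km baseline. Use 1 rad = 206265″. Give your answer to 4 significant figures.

0.9714 arcsec

θ ≈ B/d = (3.605 × 10^8) / (7.655 × 10^13) = 4.7093 × 10^-6 rad.
In arcseconds: 4.7093 × 10^-6 × 206265 = 0.97136″.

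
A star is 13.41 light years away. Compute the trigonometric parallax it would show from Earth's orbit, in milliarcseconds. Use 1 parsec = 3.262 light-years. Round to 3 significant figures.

d = 13.41 ly ÷ 3.262 = 4.111 pc.
p = 1/d = 1/4.111 = 0.24325 arcsec.
= 0.24325 × 1000 = 243.25 mas.

243 mas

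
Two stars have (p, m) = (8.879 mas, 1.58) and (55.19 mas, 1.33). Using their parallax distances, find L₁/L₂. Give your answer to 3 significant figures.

d₁ = 1/p₁ = 1/0.008879″ = 112.63 pc; d₂ = 1/p₂ = 1/0.05519″ = 18.119 pc.
M₁ = m₁ − 5 log₁₀ d₁ + 5 = 1.58 − 10.2583 + 5 = -3.6783.
M₂ = 1.33 − 6.2907 + 5 = 0.0393.
L₁/L₂ = 10^(0.4(M₂ − M₁)) = 10^(0.4 × 3.7176) = 10^1.48704 = 30.693.

L₁/L₂ = 30.7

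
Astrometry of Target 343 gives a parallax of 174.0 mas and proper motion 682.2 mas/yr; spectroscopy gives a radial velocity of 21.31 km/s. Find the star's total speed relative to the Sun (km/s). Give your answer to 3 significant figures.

d = 1/p = 1/0.1740″ = 5.7471 pc.
μ = 682.2 mas/yr = 0.6822 ″/yr.
v_t = 4.740 μ d = 4.740 × 0.6822 × 5.7471 = 18.584 km/s.
v = √(v_r² + v_t²) = √(21.31² + 18.584²) = √799.481 = 28.275 km/s.

28.3 km/s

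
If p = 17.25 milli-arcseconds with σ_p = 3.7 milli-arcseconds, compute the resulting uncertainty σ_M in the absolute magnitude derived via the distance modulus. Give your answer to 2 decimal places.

σ_M = 0.47 mag

M = m − 5 log₁₀ d + 5 = m + 5 log₁₀ p + 5, so ∂M/∂p = 5/(p ln 10).
σ_M = (5/ln 10) · (σ_p/p) = 2.1715 × 3.7/17.25 = 2.1715 × 0.21449 = 0.46577.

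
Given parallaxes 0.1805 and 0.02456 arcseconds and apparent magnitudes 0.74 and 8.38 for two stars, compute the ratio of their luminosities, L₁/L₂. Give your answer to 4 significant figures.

L₁/L₂ = 21.06

d₁ = 1/p₁ = 1/0.1805″ = 5.5402 pc; d₂ = 1/p₂ = 1/0.02456″ = 40.717 pc.
M₁ = m₁ − 5 log₁₀ d₁ + 5 = 0.74 − 3.7176 + 5 = 2.0224.
M₂ = 8.38 − 8.0489 + 5 = 5.3311.
L₁/L₂ = 10^(0.4(M₂ − M₁)) = 10^(0.4 × 3.3087) = 10^1.32348 = 21.061.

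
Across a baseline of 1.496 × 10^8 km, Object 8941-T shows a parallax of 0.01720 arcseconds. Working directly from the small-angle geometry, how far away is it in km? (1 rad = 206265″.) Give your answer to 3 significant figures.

1.79 × 10^15 km

θ = 0.01720″ = 0.01720/206265 = 8.3388 × 10^-8 rad.
d = B/θ = (1.496 × 10^8) / (8.3388 × 10^-8) = 1.7940 × 10^15 km.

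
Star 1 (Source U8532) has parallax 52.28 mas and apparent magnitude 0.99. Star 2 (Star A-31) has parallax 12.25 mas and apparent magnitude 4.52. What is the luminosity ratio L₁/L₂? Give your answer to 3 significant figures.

L₁/L₂ = 1.42

d₁ = 1/p₁ = 1/0.05228″ = 19.128 pc; d₂ = 1/p₂ = 1/0.01225″ = 81.633 pc.
M₁ = m₁ − 5 log₁₀ d₁ + 5 = 0.99 − 6.4083 + 5 = -0.4183.
M₂ = 4.52 − 9.5593 + 5 = -0.0393.
L₁/L₂ = 10^(0.4(M₂ − M₁)) = 10^(0.4 × 0.3790) = 10^0.15160 = 1.4178.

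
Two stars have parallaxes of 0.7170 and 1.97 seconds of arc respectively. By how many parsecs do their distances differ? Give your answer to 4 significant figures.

d_A = 1/0.7170″ = 1.3947 pc; d_B = 1/1.970″ = 0.50761 pc.
|d_B − d_A| = |0.50761 − 1.3947| = 0.88709 pc.

0.8871 pc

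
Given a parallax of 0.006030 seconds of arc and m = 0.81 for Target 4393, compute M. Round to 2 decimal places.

M = -5.29

d = 1/p = 1/0.006030″ = 165.84 pc.
m − M = 5 log₁₀(165.84) − 5 = 11.0984 − 5 = 6.0984.
M = m − (m − M) = 0.81 − 6.0984 = -5.29.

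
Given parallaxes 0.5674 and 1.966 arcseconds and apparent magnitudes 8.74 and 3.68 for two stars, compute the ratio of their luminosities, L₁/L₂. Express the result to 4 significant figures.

L₁/L₂ = 0.1136

d₁ = 1/p₁ = 1/0.5674″ = 1.7624 pc; d₂ = 1/p₂ = 1/1.966″ = 0.50865 pc.
M₁ = m₁ − 5 log₁₀ d₁ + 5 = 8.74 − 1.2305 + 5 = 12.5095.
M₂ = 3.68 − (-1.4679) + 5 = 10.1479.
L₁/L₂ = 10^(0.4(M₂ − M₁)) = 10^(0.4 × (-2.3616)) = 10^(-0.94464) = 0.1136.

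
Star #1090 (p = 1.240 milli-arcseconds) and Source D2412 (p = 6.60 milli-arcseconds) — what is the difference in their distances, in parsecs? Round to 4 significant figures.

654.9 pc

d_A = 1/0.001240″ = 806.45 pc; d_B = 1/0.006600″ = 151.52 pc.
|d_B − d_A| = |151.52 − 806.45| = 654.93 pc.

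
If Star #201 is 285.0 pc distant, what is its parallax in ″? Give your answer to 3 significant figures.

0.00351 ″

p = 1/d = 1/285 = 0.0035088 arcsec.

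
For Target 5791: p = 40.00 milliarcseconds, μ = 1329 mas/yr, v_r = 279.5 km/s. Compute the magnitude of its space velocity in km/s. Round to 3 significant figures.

321 km/s

d = 1/p = 1/0.04000″ = 25 pc.
μ = 1329 mas/yr = 1.329 ″/yr.
v_t = 4.740 μ d = 4.740 × 1.329 × 25 = 157.49 km/s.
v = √(v_r² + v_t²) = √(279.5² + 157.49²) = √102923 = 320.82 km/s.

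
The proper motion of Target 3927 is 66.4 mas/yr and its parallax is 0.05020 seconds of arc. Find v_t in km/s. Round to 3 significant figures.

d = 1/p = 1/0.05020″ = 19.92 pc.
μ = 66.4 mas/yr = 0.0664 ″/yr.
v_t = 4.74 × μ × d = 4.74 × 0.0664 × 19.92 = 6.2695 km/s.

6.27 km/s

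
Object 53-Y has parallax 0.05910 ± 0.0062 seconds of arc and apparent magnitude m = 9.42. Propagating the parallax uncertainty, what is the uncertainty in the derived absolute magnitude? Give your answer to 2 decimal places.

M = m − 5 log₁₀ d + 5 = m + 5 log₁₀ p + 5, so ∂M/∂p = 5/(p ln 10).
σ_M = (5/ln 10) · (σ_p/p) = 2.1715 × 0.0062/0.05910 = 2.1715 × 0.10491 = 0.22781.

σ_M = 0.23 mag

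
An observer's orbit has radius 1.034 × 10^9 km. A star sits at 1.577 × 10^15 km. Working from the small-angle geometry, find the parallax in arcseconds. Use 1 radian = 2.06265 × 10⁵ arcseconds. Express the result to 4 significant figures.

θ ≈ B/d = (1.034 × 10^9) / (1.577 × 10^15) = 6.5568 × 10^-7 rad.
In arcseconds: 6.5568 × 10^-7 × 206265 = 0.13524″.

0.1352 arcsec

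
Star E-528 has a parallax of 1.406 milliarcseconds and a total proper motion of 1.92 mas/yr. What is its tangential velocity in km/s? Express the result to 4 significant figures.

d = 1/p = 1/0.001406″ = 711.24 pc.
μ = 1.92 mas/yr = 0.00192 ″/yr.
v_t = 4.74 × μ × d = 4.74 × 0.00192 × 711.24 = 6.4729 km/s.

6.473 km/s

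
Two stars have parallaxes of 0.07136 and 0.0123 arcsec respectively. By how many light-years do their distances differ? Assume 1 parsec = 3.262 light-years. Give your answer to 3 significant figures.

219 ly

d_A = 1/0.07136″ = 14.013 pc; d_B = 1/0.01230″ = 81.301 pc.
|d_B − d_A| = |81.301 − 14.013| = 67.288 pc = 67.288 × 3.262 ly = 219.49 ly.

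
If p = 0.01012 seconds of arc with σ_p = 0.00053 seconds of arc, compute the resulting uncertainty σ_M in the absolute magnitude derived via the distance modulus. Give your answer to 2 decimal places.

M = m − 5 log₁₀ d + 5 = m + 5 log₁₀ p + 5, so ∂M/∂p = 5/(p ln 10).
σ_M = (5/ln 10) · (σ_p/p) = 2.1715 × 0.00053/0.01012 = 2.1715 × 0.052372 = 0.11373.

σ_M = 0.11 mag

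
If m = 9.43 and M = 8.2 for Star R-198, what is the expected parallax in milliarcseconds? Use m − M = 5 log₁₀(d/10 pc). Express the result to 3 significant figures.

56.8 mas

m − M = 9.43 − 8.2 = 1.23.
d = 10^((m−M)/5 + 1) = 10^1.246 = 17.62 pc.
p = 1/d = 1/17.62 = 0.056754 arcsec = 56.754 mas.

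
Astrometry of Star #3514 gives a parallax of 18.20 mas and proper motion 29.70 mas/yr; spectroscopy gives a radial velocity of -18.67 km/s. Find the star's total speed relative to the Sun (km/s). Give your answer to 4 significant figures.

d = 1/p = 1/0.01820″ = 54.945 pc.
μ = 29.70 mas/yr = 0.02970 ″/yr.
v_t = 4.740 μ d = 4.740 × 0.02970 × 54.945 = 7.735 km/s.
v = √(v_r² + v_t²) = √((-18.67)² + 7.735²) = √408.399 = 20.209 km/s.

20.21 km/s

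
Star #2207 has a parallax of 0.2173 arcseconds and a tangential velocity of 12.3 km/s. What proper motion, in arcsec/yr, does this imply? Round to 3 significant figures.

d = 1/p = 1/0.2173″ = 4.6019 pc.
μ = v_t / (4.74 d) = 12.3 / (4.74 × 4.6019) = 12.3 / 21.813 = 0.56388 ″/yr.

0.564 arcsec/yr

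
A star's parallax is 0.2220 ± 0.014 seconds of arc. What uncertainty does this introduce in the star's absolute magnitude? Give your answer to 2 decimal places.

M = m − 5 log₁₀ d + 5 = m + 5 log₁₀ p + 5, so ∂M/∂p = 5/(p ln 10).
σ_M = (5/ln 10) · (σ_p/p) = 2.1715 × 0.014/0.2220 = 2.1715 × 0.063063 = 0.13694.

σ_M = 0.14 mag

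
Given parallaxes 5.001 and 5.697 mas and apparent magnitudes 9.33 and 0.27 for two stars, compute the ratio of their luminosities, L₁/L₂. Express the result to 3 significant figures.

d₁ = 1/p₁ = 1/0.005001″ = 199.96 pc; d₂ = 1/p₂ = 1/0.005697″ = 175.53 pc.
M₁ = m₁ − 5 log₁₀ d₁ + 5 = 9.33 − 11.5047 + 5 = 2.8253.
M₂ = 0.27 − 11.2218 + 5 = -5.9518.
L₁/L₂ = 10^(0.4(M₂ − M₁)) = 10^(0.4 × (-8.7771)) = 10^(-3.51084) = 0.00030843.

L₁/L₂ = 0.000308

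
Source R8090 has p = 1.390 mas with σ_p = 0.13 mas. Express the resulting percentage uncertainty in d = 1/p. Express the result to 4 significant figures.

For d = 1/p, |σ_d/d| = |σ_p/p|.
σ_p/p = 0.13 / 1.390 = 0.093525 = 9.3525%.

9.353%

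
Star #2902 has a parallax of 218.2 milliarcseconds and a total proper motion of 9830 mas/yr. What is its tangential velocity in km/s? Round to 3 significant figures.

214 km/s

d = 1/p = 1/0.2182″ = 4.583 pc.
μ = 9830 mas/yr = 9.83 ″/yr.
v_t = 4.74 × μ × d = 4.74 × 9.83 × 4.583 = 213.54 km/s.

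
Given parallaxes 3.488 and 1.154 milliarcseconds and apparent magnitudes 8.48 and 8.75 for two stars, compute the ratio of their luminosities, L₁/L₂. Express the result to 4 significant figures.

d₁ = 1/p₁ = 1/0.003488″ = 286.7 pc; d₂ = 1/p₂ = 1/0.001154″ = 866.55 pc.
M₁ = m₁ − 5 log₁₀ d₁ + 5 = 8.48 − 12.2871 + 5 = 1.1929.
M₂ = 8.75 − 14.6890 + 5 = -0.9390.
L₁/L₂ = 10^(0.4(M₂ − M₁)) = 10^(0.4 × (-2.1319)) = 10^(-0.85276) = 0.14036.

L₁/L₂ = 0.1404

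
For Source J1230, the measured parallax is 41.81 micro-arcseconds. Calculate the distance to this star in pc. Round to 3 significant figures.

p = 41.81 micro-arcseconds = 0.00004181 arcsec.
d = 1/p = 1/0.00004181 = 23918 pc.

23900 pc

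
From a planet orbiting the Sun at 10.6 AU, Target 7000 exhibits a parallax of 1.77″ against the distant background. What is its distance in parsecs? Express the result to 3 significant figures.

5.99 pc

With baseline B (in AU) and parallax p (in arcsec), d = B/p parsecs.
d = 10.6 / 1.77 = 5.9887 pc.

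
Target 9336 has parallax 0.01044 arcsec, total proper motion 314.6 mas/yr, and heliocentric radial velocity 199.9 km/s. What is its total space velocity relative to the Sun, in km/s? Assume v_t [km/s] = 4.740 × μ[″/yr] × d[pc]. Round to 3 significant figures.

246 km/s

d = 1/p = 1/0.01044″ = 95.785 pc.
μ = 314.6 mas/yr = 0.3146 ″/yr.
v_t = 4.740 μ d = 4.740 × 0.3146 × 95.785 = 142.83 km/s.
v = √(v_r² + v_t²) = √(199.9² + 142.83²) = √60360.4 = 245.68 km/s.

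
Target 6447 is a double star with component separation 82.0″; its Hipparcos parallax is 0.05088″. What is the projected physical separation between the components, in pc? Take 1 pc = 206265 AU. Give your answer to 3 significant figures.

d = 1/p = 1/0.05088″ = 19.654 pc.
At distance d (pc), an angle of θ arcsec spans θ·d AU: s = 82.0 × 19.654 = 1611.6 AU.
= 1611.6 / 206265 = 0.0078132 pc.

0.00781 pc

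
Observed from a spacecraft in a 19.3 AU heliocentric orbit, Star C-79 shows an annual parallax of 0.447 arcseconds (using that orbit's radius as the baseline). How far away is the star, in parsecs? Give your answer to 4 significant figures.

43.18 pc

With baseline B (in AU) and parallax p (in arcsec), d = B/p parsecs.
d = 19.3 / 0.447 = 43.177 pc.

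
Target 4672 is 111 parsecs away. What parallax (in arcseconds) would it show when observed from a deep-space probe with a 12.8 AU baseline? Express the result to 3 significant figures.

0.115 arcsec

p (arcsec) = B (AU) / d (pc).
p = 12.8 / 111 = 0.11532 arcsec.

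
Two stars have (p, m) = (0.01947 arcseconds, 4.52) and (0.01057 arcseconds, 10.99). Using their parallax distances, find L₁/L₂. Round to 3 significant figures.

d₁ = 1/p₁ = 1/0.01947″ = 51.361 pc; d₂ = 1/p₂ = 1/0.01057″ = 94.607 pc.
M₁ = m₁ − 5 log₁₀ d₁ + 5 = 4.52 − 8.5532 + 5 = 0.9668.
M₂ = 10.99 − 9.8796 + 5 = 6.1104.
L₁/L₂ = 10^(0.4(M₂ − M₁)) = 10^(0.4 × 5.1436) = 10^2.05744 = 114.14.

L₁/L₂ = 114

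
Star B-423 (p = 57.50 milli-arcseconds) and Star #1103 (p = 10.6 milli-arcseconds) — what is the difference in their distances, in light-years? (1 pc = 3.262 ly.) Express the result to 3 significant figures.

d_A = 1/0.05750″ = 17.391 pc; d_B = 1/0.01060″ = 94.34 pc.
|d_B − d_A| = |94.34 − 17.391| = 76.949 pc = 76.949 × 3.262 ly = 251.01 ly.

251 ly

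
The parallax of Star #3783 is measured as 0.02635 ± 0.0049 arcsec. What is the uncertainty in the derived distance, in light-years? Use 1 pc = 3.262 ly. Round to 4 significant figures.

23.02 ly

d = 1/p, so σ_d = σ_p / p².
σ_d = 0.00490 / (0.02635)² = 0.00490 / 0.00069432 = 7.0573 pc = 7.0573 × 3.262 ly = 23.021 ly.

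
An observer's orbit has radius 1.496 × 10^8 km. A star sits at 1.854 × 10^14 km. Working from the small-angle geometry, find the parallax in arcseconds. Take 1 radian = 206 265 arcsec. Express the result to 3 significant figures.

θ ≈ B/d = (1.496 × 10^8) / (1.854 × 10^14) = 8.0690 × 10^-7 rad.
In arcseconds: 8.0690 × 10^-7 × 206265 = 0.16644″.

0.166 arcsec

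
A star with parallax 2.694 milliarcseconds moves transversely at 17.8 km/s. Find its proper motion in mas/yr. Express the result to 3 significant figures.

10.1 mas/yr

d = 1/p = 1/0.002694″ = 371.2 pc.
μ = v_t / (4.74 d) = 17.8 / (4.74 × 371.2) = 17.8 / 1759.5 = 0.010117 ″/yr = 10.117 mas/yr.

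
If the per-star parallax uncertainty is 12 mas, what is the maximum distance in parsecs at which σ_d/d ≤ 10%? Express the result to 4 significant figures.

σ_d/d = σ_p/p, so the condition is σ_p/p ≤ 0.10, i.e. p ≥ σ_p/0.10.
p_min = 12/0.10 = 120 mas = 0.12 arcsec.
d_max = 1/p_min = 1/0.12 = 8.3333 pc.

8.333 pc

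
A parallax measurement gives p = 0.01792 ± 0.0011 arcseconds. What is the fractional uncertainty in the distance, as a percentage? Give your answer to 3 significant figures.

For d = 1/p, |σ_d/d| = |σ_p/p|.
σ_p/p = 0.0011 / 0.01792 = 0.061384 = 6.1384%.

6.14%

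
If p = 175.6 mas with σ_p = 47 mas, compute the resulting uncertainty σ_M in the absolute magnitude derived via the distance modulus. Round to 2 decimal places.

σ_M = 0.58 mag

M = m − 5 log₁₀ d + 5 = m + 5 log₁₀ p + 5, so ∂M/∂p = 5/(p ln 10).
σ_M = (5/ln 10) · (σ_p/p) = 2.1715 × 47/175.6 = 2.1715 × 0.26765 = 0.5812.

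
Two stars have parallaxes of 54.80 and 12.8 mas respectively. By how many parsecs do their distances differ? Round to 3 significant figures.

59.9 pc

d_A = 1/0.05480″ = 18.248 pc; d_B = 1/0.01280″ = 78.125 pc.
|d_B − d_A| = |78.125 − 18.248| = 59.877 pc.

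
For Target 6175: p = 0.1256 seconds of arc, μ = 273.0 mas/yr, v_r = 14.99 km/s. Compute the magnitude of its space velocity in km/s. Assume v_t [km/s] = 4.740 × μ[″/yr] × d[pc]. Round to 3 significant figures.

18.2 km/s

d = 1/p = 1/0.1256″ = 7.9618 pc.
μ = 273.0 mas/yr = 0.2730 ″/yr.
v_t = 4.740 μ d = 4.740 × 0.2730 × 7.9618 = 10.303 km/s.
v = √(v_r² + v_t²) = √(14.99² + 10.303²) = √330.852 = 18.189 km/s.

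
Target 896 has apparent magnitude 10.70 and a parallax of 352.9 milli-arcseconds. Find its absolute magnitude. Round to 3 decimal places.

d = 1/p = 1/0.3529″ = 2.8337 pc.
m − M = 5 log₁₀(2.8337) − 5 = 2.2618 − 5 = -2.7382.
M = m − (m − M) = 10.70 − (-2.7382) = 13.438.

M = 13.438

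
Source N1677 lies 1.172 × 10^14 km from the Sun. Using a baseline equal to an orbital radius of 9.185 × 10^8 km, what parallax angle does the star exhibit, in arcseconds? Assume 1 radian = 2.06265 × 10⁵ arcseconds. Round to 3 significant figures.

1.62 arcsec

θ ≈ B/d = (9.185 × 10^8) / (1.172 × 10^14) = 7.8370 × 10^-6 rad.
In arcseconds: 7.8370 × 10^-6 × 206265 = 1.6165″.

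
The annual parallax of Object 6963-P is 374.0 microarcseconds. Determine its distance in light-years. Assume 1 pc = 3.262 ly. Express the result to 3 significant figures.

8720 light years

p = 374.0 microarcseconds = 0.0003740 arcsec.
d = 1/p = 1/0.0003740 = 2673.8 pc.
In light-years: 2673.8 × 3.262 = 8721.9 ly.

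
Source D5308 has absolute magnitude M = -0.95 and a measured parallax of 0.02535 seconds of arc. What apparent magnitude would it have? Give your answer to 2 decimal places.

d = 1/p = 1/0.02535″ = 39.448 pc.
m − M = 5 log₁₀ d − 5 = 5 log₁₀(39.448) − 5 = 7.9801 − 5 = 2.9801.
m = M + (m − M) = -0.95 + 2.9801 = 2.03.

m = 2.03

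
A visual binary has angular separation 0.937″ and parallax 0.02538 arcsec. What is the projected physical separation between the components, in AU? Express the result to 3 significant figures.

d = 1/p = 1/0.02538″ = 39.401 pc.
At distance d (pc), an angle of θ arcsec spans θ·d AU: s = 0.937 × 39.401 = 36.919 AU.

36.9 AU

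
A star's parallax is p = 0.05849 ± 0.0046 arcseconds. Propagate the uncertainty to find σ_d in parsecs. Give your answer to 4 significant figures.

1.345 pc

d = 1/p, so σ_d = σ_p / p².
σ_d = 0.00460 / (0.05849)² = 0.00460 / 0.0034211 = 1.3446 pc.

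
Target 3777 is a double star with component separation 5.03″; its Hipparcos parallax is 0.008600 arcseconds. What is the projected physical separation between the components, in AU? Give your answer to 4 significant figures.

d = 1/p = 1/0.008600″ = 116.28 pc.
At distance d (pc), an angle of θ arcsec spans θ·d AU: s = 5.03 × 116.28 = 584.89 AU.

584.9 AU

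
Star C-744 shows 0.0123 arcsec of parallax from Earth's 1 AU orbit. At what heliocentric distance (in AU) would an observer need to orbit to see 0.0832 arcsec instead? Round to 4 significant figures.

Parallax scales linearly with baseline: p ∝ B, so B = p_target / p_Earth × 1 AU.
B = 0.0832 / 0.0123 = 6.7642 AU.

6.764 AU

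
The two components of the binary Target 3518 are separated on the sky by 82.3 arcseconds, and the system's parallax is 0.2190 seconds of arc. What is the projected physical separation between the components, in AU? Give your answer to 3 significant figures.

d = 1/p = 1/0.2190″ = 4.5662 pc.
At distance d (pc), an angle of θ arcsec spans θ·d AU: s = 82.3 × 4.5662 = 375.8 AU.

376 AU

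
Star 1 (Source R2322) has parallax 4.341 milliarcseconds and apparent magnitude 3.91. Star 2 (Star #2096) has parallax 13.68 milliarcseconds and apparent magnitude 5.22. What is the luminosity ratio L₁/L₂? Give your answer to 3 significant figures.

d₁ = 1/p₁ = 1/0.004341″ = 230.36 pc; d₂ = 1/p₂ = 1/0.01368″ = 73.099 pc.
M₁ = m₁ − 5 log₁₀ d₁ + 5 = 3.91 − 11.8120 + 5 = -2.9020.
M₂ = 5.22 − 9.3196 + 5 = 0.9004.
L₁/L₂ = 10^(0.4(M₂ − M₁)) = 10^(0.4 × 3.8024) = 10^1.52096 = 33.186.

L₁/L₂ = 33.2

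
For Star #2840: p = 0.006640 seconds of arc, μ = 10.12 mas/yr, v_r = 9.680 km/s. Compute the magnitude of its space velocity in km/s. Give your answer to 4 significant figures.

12.08 km/s

d = 1/p = 1/0.006640″ = 150.6 pc.
μ = 10.12 mas/yr = 0.01012 ″/yr.
v_t = 4.740 μ d = 4.740 × 0.01012 × 150.6 = 7.2241 km/s.
v = √(v_r² + v_t²) = √(9.680² + 7.2241²) = √145.89 = 12.078 km/s.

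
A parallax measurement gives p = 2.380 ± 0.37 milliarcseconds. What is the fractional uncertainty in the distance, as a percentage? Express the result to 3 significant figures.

For d = 1/p, |σ_d/d| = |σ_p/p|.
σ_p/p = 0.37 / 2.380 = 0.15546 = 15.546%.

15.5%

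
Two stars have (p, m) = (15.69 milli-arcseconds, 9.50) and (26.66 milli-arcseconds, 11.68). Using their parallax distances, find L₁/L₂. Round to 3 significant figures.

d₁ = 1/p₁ = 1/0.01569″ = 63.735 pc; d₂ = 1/p₂ = 1/0.02666″ = 37.509 pc.
M₁ = m₁ − 5 log₁₀ d₁ + 5 = 9.50 − 9.0219 + 5 = 5.4781.
M₂ = 11.68 − 7.8707 + 5 = 8.8093.
L₁/L₂ = 10^(0.4(M₂ − M₁)) = 10^(0.4 × 3.3312) = 10^1.33248 = 21.502.

L₁/L₂ = 21.5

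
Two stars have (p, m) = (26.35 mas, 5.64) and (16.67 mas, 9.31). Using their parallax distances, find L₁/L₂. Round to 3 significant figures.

d₁ = 1/p₁ = 1/0.02635″ = 37.951 pc; d₂ = 1/p₂ = 1/0.01667″ = 59.988 pc.
M₁ = m₁ − 5 log₁₀ d₁ + 5 = 5.64 − 7.8961 + 5 = 2.7439.
M₂ = 9.31 − 8.8903 + 5 = 5.4197.
L₁/L₂ = 10^(0.4(M₂ − M₁)) = 10^(0.4 × 2.6758) = 10^1.07032 = 11.758.

L₁/L₂ = 11.8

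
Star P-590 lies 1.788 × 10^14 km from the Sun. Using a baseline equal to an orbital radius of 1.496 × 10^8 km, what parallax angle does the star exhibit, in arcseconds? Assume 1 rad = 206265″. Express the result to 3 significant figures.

θ ≈ B/d = (1.496 × 10^8) / (1.788 × 10^14) = 8.3669 × 10^-7 rad.
In arcseconds: 8.3669 × 10^-7 × 206265 = 0.17258″.

0.173 arcsec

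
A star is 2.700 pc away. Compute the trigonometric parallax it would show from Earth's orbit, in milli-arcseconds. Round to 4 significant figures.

p = 1/d = 1/2.7 = 0.37037 arcsec.
= 0.37037 × 1000 = 370.37 mas.

370.4 mas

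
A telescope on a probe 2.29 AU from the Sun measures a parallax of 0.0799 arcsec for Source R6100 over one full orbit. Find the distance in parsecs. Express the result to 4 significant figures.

With baseline B (in AU) and parallax p (in arcsec), d = B/p parsecs.
d = 2.29 / 0.0799 = 28.661 pc.

28.66 pc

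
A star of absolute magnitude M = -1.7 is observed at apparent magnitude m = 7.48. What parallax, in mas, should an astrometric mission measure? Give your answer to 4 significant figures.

m − M = 7.48 − (-1.7) = 9.18.
d = 10^((m−M)/5 + 1) = 10^2.836 = 685.49 pc.
p = 1/d = 1/685.49 = 0.0014588 arcsec = 1.4588 mas.

1.459 mas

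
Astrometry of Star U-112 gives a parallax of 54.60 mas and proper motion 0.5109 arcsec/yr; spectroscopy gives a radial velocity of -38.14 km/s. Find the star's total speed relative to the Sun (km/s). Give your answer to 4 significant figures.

d = 1/p = 1/0.05460″ = 18.315 pc.
v_t = 4.740 μ d = 4.740 × 0.5109 × 18.315 = 44.353 km/s.
v = √(v_r² + v_t²) = √((-38.14)² + 44.353²) = √3421.85 = 58.497 km/s.

58.50 km/s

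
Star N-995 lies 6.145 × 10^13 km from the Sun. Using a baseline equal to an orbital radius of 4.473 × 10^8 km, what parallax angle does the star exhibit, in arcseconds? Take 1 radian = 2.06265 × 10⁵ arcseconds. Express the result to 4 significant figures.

θ ≈ B/d = (4.473 × 10^8) / (6.145 × 10^13) = 7.2791 × 10^-6 rad.
In arcseconds: 7.2791 × 10^-6 × 206265 = 1.5014″.

1.501 arcsec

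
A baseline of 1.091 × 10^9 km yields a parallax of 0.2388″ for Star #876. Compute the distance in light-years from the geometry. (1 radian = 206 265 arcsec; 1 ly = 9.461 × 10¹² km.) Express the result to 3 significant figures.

θ = 0.2388″ = 0.2388/206265 = 1.1577 × 10^-6 rad.
d = B/θ = (1.091 × 10^9) / (1.1577 × 10^-6) = 9.4239 × 10^14 km = (9.4239 × 10^14) / (9.461 × 10^12) ly = 99.608 ly.

99.6 ly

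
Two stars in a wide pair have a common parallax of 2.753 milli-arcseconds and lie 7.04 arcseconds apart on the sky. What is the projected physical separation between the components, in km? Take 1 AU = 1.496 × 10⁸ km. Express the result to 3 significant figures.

3.83 × 10^11 km

d = 1/p = 1/0.002753″ = 363.24 pc.
At distance d (pc), an angle of θ arcsec spans θ·d AU: s = 7.04 × 363.24 = 2557.2 AU.
= 2557.2 × 1.496 × 10⁸ km = 3.8256 × 10^11 km.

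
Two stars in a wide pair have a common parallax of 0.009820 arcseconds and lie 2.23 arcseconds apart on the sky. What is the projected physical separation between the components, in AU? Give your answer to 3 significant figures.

227 AU

d = 1/p = 1/0.009820″ = 101.83 pc.
At distance d (pc), an angle of θ arcsec spans θ·d AU: s = 2.23 × 101.83 = 227.08 AU.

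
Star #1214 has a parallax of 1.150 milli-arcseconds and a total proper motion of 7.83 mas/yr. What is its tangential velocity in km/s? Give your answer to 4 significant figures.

32.27 km/s

d = 1/p = 1/0.001150″ = 869.57 pc.
μ = 7.83 mas/yr = 0.00783 ″/yr.
v_t = 4.74 × μ × d = 4.74 × 0.00783 × 869.57 = 32.273 km/s.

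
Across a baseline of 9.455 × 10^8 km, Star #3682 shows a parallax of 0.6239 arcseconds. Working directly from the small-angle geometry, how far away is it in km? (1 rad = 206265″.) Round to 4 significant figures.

3.126 × 10^14 km

θ = 0.6239″ = 0.6239/206265 = 3.0247 × 10^-6 rad.
d = B/θ = (9.455 × 10^8) / (3.0247 × 10^-6) = 3.1259 × 10^14 km.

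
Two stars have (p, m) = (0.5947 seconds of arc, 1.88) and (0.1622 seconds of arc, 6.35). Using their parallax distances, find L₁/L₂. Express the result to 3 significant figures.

L₁/L₂ = 4.57

d₁ = 1/p₁ = 1/0.5947″ = 1.6815 pc; d₂ = 1/p₂ = 1/0.1622″ = 6.1652 pc.
M₁ = m₁ − 5 log₁₀ d₁ + 5 = 1.88 − 1.1285 + 5 = 5.7515.
M₂ = 6.35 − 3.9497 + 5 = 7.4003.
L₁/L₂ = 10^(0.4(M₂ − M₁)) = 10^(0.4 × 1.6488) = 10^0.65952 = 4.5658.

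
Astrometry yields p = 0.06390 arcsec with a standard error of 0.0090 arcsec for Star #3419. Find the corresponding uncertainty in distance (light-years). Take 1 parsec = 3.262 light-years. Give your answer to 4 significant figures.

d = 1/p, so σ_d = σ_p / p².
σ_d = 0.00900 / (0.06390)² = 0.00900 / 0.0040832 = 2.2042 pc = 2.2042 × 3.262 ly = 7.1901 ly.

7.190 ly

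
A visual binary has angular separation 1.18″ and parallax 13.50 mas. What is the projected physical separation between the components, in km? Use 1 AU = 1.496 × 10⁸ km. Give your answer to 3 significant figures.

d = 1/p = 1/0.01350″ = 74.074 pc.
At distance d (pc), an angle of θ arcsec spans θ·d AU: s = 1.18 × 74.074 = 87.407 AU.
= 87.407 × 1.496 × 10⁸ km = 1.3076 × 10^10 km.

1.31 × 10^10 km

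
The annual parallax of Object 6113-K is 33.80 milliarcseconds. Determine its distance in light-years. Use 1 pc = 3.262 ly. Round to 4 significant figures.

96.51 light years

p = 33.80 milliarcseconds = 0.03380 arcsec.
d = 1/p = 1/0.03380 = 29.586 pc.
In light-years: 29.586 × 3.262 = 96.51 ly.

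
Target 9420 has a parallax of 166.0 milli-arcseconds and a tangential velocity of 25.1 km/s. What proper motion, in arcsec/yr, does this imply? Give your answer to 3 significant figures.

d = 1/p = 1/0.1660″ = 6.0241 pc.
μ = v_t / (4.74 d) = 25.1 / (4.74 × 6.0241) = 25.1 / 28.554 = 0.87904 ″/yr.

0.879 arcsec/yr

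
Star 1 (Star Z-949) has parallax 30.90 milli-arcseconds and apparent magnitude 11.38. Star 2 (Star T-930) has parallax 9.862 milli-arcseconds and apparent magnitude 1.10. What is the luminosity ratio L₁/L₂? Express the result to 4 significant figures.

L₁/L₂ = 7.871 × 10^-6

d₁ = 1/p₁ = 1/0.03090″ = 32.362 pc; d₂ = 1/p₂ = 1/0.009862″ = 101.4 pc.
M₁ = m₁ − 5 log₁₀ d₁ + 5 = 11.38 − 7.5502 + 5 = 8.8298.
M₂ = 1.10 − 10.0302 + 5 = -3.9302.
L₁/L₂ = 10^(0.4(M₂ − M₁)) = 10^(0.4 × (-12.7600)) = 10^(-5.10400) = 0.0000078705.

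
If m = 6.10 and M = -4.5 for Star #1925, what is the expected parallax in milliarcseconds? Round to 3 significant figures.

0.759 mas

m − M = 6.10 − (-4.5) = 10.60.
d = 10^((m−M)/5 + 1) = 10^3.120 = 1318.3 pc.
p = 1/d = 1/1318.3 = 0.00075855 arcsec = 0.75855 mas.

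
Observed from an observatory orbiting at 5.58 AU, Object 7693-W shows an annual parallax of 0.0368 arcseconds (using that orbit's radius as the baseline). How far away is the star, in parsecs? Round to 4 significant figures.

151.6 pc

With baseline B (in AU) and parallax p (in arcsec), d = B/p parsecs.
d = 5.58 / 0.0368 = 151.63 pc.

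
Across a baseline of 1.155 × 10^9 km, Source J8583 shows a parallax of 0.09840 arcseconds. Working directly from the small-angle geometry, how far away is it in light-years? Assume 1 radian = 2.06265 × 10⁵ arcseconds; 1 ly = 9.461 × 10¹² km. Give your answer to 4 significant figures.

θ = 0.09840″ = 0.09840/206265 = 4.7706 × 10^-7 rad.
d = B/θ = (1.155 × 10^9) / (4.7706 × 10^-7) = 2.4211 × 10^15 km = (2.4211 × 10^15) / (9.461 × 10^12) ly = 255.9 ly.

255.9 ly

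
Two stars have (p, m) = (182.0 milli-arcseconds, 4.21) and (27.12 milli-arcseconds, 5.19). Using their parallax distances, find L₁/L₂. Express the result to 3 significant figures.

d₁ = 1/p₁ = 1/0.1820″ = 5.4945 pc; d₂ = 1/p₂ = 1/0.02712″ = 36.873 pc.
M₁ = m₁ − 5 log₁₀ d₁ + 5 = 4.21 − 3.6996 + 5 = 5.5104.
M₂ = 5.19 − 7.8335 + 5 = 2.3565.
L₁/L₂ = 10^(0.4(M₂ − M₁)) = 10^(0.4 × (-3.1539)) = 10^(-1.26156) = 0.054757.

L₁/L₂ = 0.0548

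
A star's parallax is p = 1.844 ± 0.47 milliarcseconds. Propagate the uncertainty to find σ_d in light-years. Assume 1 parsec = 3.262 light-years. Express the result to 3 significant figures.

d = 1/p, so σ_d = σ_p / p².
σ_d = 0.000470 / (0.001844)² = 0.000470 / 0.0000034003 = 138.22 pc = 138.22 × 3.262 ly = 450.87 ly.

451 ly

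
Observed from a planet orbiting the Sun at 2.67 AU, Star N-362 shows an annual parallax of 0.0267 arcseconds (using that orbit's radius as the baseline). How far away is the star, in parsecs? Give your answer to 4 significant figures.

100.0 pc

With baseline B (in AU) and parallax p (in arcsec), d = B/p parsecs.
d = 2.67 / 0.0267 = 100 pc.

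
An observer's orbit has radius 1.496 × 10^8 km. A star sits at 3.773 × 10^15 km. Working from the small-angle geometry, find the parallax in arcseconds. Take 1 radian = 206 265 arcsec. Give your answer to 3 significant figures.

θ ≈ B/d = (1.496 × 10^8) / (3.773 × 10^15) = 3.9650 × 10^-8 rad.
In arcseconds: 3.9650 × 10^-8 × 206265 = 0.0081784″.

0.00818 arcsec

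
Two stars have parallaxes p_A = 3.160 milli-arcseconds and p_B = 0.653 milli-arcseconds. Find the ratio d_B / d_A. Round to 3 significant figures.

Since d = 1/p, d_B/d_A = p_A/p_B.
= 3.160 / 0.653 = 4.8392.

4.84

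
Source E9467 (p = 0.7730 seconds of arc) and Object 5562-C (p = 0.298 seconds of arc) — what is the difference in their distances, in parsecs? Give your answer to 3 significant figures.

d_A = 1/0.7730″ = 1.2937 pc; d_B = 1/0.2980″ = 3.3557 pc.
|d_B − d_A| = |3.3557 − 1.2937| = 2.062 pc.

2.06 pc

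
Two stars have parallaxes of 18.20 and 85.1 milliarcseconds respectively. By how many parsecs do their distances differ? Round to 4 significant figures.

43.19 pc

d_A = 1/0.01820″ = 54.945 pc; d_B = 1/0.08510″ = 11.751 pc.
|d_B − d_A| = |11.751 − 54.945| = 43.194 pc.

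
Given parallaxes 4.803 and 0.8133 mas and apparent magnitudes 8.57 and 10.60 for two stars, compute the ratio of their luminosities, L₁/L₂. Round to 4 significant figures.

L₁/L₂ = 0.1860

d₁ = 1/p₁ = 1/0.004803″ = 208.2 pc; d₂ = 1/p₂ = 1/0.0008133″ = 1229.6 pc.
M₁ = m₁ − 5 log₁₀ d₁ + 5 = 8.57 − 11.5924 + 5 = 1.9776.
M₂ = 10.60 − 15.4488 + 5 = 0.1512.
L₁/L₂ = 10^(0.4(M₂ − M₁)) = 10^(0.4 × (-1.8264)) = 10^(-0.73056) = 0.18597.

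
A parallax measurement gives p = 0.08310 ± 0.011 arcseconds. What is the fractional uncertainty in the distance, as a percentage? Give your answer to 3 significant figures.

For d = 1/p, |σ_d/d| = |σ_p/p|.
σ_p/p = 0.011 / 0.08310 = 0.13237 = 13.237%.

13.2%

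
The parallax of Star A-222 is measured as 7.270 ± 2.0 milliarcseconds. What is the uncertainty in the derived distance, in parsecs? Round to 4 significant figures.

d = 1/p, so σ_d = σ_p / p².
σ_d = 0.00200 / (0.007270)² = 0.00200 / 0.000052853 = 37.841 pc.

37.84 pc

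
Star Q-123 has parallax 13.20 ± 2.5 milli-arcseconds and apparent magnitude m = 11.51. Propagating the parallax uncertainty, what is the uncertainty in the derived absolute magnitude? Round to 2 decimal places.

M = m − 5 log₁₀ d + 5 = m + 5 log₁₀ p + 5, so ∂M/∂p = 5/(p ln 10).
σ_M = (5/ln 10) · (σ_p/p) = 2.1715 × 2.5/13.20 = 2.1715 × 0.18939 = 0.41126.

σ_M = 0.41 mag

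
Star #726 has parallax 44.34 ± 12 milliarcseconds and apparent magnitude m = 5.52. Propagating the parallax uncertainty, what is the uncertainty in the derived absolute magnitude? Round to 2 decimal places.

σ_M = 0.59 mag

M = m − 5 log₁₀ d + 5 = m + 5 log₁₀ p + 5, so ∂M/∂p = 5/(p ln 10).
σ_M = (5/ln 10) · (σ_p/p) = 2.1715 × 12/44.34 = 2.1715 × 0.27064 = 0.58769.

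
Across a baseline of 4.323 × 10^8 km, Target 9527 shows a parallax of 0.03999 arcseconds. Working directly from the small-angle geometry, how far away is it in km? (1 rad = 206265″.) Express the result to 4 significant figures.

2.230 × 10^15 km

θ = 0.03999″ = 0.03999/206265 = 1.9388 × 10^-7 rad.
d = B/θ = (4.323 × 10^8) / (1.9388 × 10^-7) = 2.2297 × 10^15 km.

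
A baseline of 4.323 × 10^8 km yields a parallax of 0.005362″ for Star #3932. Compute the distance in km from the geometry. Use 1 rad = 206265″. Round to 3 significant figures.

θ = 0.005362″ = 0.005362/206265 = 2.5996 × 10^-8 rad.
d = B/θ = (4.323 × 10^8) / (2.5996 × 10^-8) = 1.6629 × 10^16 km.

1.66 × 10^16 km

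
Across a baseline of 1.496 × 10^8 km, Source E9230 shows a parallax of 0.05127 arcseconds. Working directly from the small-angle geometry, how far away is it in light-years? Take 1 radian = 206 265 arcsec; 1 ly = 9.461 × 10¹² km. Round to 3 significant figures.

θ = 0.05127″ = 0.05127/206265 = 2.4856 × 10^-7 rad.
d = B/θ = (1.496 × 10^8) / (2.4856 × 10^-7) = 6.0187 × 10^14 km = (6.0187 × 10^14) / (9.461 × 10^12) ly = 63.616 ly.

63.6 ly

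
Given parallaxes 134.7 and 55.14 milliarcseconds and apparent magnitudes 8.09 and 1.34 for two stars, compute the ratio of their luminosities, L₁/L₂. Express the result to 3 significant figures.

L₁/L₂ = 0.000334

d₁ = 1/p₁ = 1/0.1347″ = 7.4239 pc; d₂ = 1/p₂ = 1/0.05514″ = 18.136 pc.
M₁ = m₁ − 5 log₁₀ d₁ + 5 = 8.09 − 4.3532 + 5 = 8.7368.
M₂ = 1.34 − 6.2927 + 5 = 0.0473.
L₁/L₂ = 10^(0.4(M₂ − M₁)) = 10^(0.4 × (-8.6895)) = 10^(-3.47580) = 0.00033435.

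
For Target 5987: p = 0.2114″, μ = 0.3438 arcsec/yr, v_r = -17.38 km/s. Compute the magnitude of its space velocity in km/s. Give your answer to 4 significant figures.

19.01 km/s

d = 1/p = 1/0.2114″ = 4.7304 pc.
v_t = 4.740 μ d = 4.740 × 0.3438 × 4.7304 = 7.7087 km/s.
v = √(v_r² + v_t²) = √((-17.38)² + 7.7087²) = √361.488 = 19.013 km/s.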